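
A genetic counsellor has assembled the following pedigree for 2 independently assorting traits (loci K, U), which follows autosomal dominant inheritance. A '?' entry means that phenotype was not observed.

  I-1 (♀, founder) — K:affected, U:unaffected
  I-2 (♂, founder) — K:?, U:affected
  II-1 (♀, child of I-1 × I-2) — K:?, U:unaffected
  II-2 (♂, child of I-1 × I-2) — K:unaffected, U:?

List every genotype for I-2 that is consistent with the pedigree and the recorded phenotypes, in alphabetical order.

K/I-1 aff ·: Kk
K/I-2 ? ·: kk|Kk
K/II-1 ? I-1×I-2: kk|Kk|KK
K/II-2 un I-1×I-2: kk
⇒ K over [I-1,I-2,II-1,II-2]: 5 consistent
U/I-1 un ·: uu
U/I-2 aff ·: Uu
U/II-1 un I-1×I-2: uu
U/II-2 ? I-1×I-2: uu|Uu
⇒ U over [I-1,I-2,II-1,II-2]: 2 consistent

I-2 ∈ {Kk Uu, kk Uu}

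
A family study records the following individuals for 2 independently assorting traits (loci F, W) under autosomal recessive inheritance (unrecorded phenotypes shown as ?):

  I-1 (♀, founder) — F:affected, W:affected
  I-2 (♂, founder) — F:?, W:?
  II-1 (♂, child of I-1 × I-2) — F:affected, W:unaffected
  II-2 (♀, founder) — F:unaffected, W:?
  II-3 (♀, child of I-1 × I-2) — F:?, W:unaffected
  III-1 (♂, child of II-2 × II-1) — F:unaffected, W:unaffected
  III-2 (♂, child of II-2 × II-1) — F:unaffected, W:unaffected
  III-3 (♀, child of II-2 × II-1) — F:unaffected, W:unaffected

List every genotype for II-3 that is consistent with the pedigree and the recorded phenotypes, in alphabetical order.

II-3 ∈ {Ff Ww, ff Ww}

F/I-1 aff ·: ff
F/I-2 ? ·: Ff|ff
F/II-1 aff I-1×I-2: ff
F/II-2 un ·: FF|Ff
F/II-3 ? I-1×I-2: Ff|ff
F/III-1 un II-2×II-1: Ff
F/III-2 un II-2×II-1: Ff
F/III-3 un II-2×II-1: Ff
⇒ F over [I-1,I-2,II-1,II-2,II-3,III-1,III-2,III-3]: 6 consistent
W/I-1 aff ·: ww
W/I-2 ? ·: WW|Ww
W/II-1 un I-1×I-2: Ww
W/II-2 ? ·: WW|Ww|ww
W/II-3 un I-1×I-2: Ww
W/III-1 un II-2×II-1: WW|Ww
W/III-2 un II-2×II-1: WW|Ww
W/III-3 un II-2×II-1: WW|Ww
⇒ W over [I-1,I-2,II-1,II-2,II-3,III-1,III-2,III-3]: 34 consistent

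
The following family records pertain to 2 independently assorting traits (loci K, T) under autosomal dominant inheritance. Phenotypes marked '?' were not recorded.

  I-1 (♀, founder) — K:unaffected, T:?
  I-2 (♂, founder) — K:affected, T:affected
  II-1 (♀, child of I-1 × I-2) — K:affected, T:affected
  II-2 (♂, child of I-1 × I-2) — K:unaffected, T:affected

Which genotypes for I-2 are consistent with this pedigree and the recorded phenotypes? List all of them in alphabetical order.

K/I-1 un ·: kk
K/I-2 aff ·: Kk
K/II-1 aff I-1×I-2: Kk
K/II-2 un I-1×I-2: kk
⇒ K over [I-1,I-2,II-1,II-2]: 1 consistent
T/I-1 ? ·: tt|Tt|TT
T/I-2 aff ·: Tt|TT
T/II-1 aff I-1×I-2: Tt|TT
T/II-2 aff I-1×I-2: Tt|TT
⇒ T over [I-1,I-2,II-1,II-2]: 15 consistent

I-2 ∈ {Kk TT, Kk Tt}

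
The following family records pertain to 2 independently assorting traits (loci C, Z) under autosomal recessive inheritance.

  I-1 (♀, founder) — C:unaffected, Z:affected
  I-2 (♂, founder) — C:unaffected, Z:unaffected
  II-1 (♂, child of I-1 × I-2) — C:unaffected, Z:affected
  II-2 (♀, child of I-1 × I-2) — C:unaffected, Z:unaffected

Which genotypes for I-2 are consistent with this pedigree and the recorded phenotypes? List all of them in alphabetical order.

I-2 ∈ {CC Zz, Cc Zz}

C/I-1 un ·: CC|Cc
C/I-2 un ·: CC|Cc
C/II-1 un I-1×I-2: CC|Cc
C/II-2 un I-1×I-2: CC|Cc
⇒ C over [I-1,I-2,II-1,II-2]: 13 consistent
Z/I-1 aff ·: zz
Z/I-2 un ·: Zz
Z/II-1 aff I-1×I-2: zz
Z/II-2 un I-1×I-2: Zz
⇒ Z over [I-1,I-2,II-1,II-2]: 1 consistent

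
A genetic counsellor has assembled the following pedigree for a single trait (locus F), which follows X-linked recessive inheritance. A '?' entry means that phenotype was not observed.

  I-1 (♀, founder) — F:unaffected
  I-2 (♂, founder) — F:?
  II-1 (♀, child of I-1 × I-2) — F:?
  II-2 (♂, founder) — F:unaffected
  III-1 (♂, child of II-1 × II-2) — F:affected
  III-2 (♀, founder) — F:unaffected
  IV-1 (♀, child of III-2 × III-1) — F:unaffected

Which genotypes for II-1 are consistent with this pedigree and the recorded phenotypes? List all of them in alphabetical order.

II-1 ∈ {X^FX^f, X^fX^f}

F/I-1 un ·: X^FX^F|X^FX^f
F/I-2 ? ·: X^FY|X^fY
F/II-1 ? I-1×I-2: X^FX^f|X^fX^f
F/II-2 un ·: X^FY
F/III-1 aff II-1×II-2: X^fY
F/III-2 un ·: X^FX^F|X^FX^f
F/IV-1 un III-2×III-1: X^FX^f
⇒ F over [I-1,I-2,II-1,II-2,III-1,III-2,IV-1]: 8 consistent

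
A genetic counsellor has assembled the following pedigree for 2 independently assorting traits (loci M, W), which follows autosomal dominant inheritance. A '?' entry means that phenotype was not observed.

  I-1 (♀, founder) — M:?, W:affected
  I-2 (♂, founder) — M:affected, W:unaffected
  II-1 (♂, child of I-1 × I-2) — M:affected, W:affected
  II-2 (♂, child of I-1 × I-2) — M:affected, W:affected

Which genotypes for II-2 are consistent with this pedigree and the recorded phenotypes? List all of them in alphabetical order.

II-2 ∈ {MM Ww, Mm Ww}

M/I-1 ? ·: mm|Mm|MM
M/I-2 aff ·: Mm|MM
M/II-1 aff I-1×I-2: Mm|MM
M/II-2 aff I-1×I-2: Mm|MM
⇒ M over [I-1,I-2,II-1,II-2]: 15 consistent
W/I-1 aff ·: Ww|WW
W/I-2 un ·: ww
W/II-1 aff I-1×I-2: Ww
W/II-2 aff I-1×I-2: Ww
⇒ W over [I-1,I-2,II-1,II-2]: 2 consistent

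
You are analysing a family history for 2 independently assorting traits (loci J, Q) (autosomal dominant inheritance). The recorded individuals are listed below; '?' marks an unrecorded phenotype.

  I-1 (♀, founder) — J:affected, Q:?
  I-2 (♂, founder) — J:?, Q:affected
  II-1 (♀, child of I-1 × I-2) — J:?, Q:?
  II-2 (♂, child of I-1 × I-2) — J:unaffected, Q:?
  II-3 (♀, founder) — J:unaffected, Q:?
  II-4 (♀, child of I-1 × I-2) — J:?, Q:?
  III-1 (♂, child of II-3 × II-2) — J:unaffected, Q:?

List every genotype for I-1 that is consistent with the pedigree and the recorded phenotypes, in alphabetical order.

J/I-1 aff ·: Jj
J/I-2 ? ·: jj|Jj
J/II-1 ? I-1×I-2: jj|Jj|JJ
J/II-2 un I-1×I-2: jj
J/II-3 un ·: jj
J/II-4 ? I-1×I-2: jj|Jj|JJ
J/III-1 un II-3×II-2: jj
⇒ J over [I-1,I-2,II-1,II-2,II-3,II-4,III-1]: 13 consistent
Q/I-1 ? ·: qq|Qq|QQ
Q/I-2 aff ·: Qq|QQ
Q/II-1 ? I-1×I-2: qq|Qq|QQ
Q/II-2 ? I-1×I-2: qq|Qq|QQ
Q/II-3 ? ·: qq|Qq|QQ
Q/II-4 ? I-1×I-2: qq|Qq|QQ
Q/III-1 ? II-3×II-2: qq|Qq|QQ
⇒ Q over [I-1,I-2,II-1,II-2,II-3,II-4,III-1]: 278 consistent

I-1 ∈ {Jj QQ, Jj Qq, Jj qq}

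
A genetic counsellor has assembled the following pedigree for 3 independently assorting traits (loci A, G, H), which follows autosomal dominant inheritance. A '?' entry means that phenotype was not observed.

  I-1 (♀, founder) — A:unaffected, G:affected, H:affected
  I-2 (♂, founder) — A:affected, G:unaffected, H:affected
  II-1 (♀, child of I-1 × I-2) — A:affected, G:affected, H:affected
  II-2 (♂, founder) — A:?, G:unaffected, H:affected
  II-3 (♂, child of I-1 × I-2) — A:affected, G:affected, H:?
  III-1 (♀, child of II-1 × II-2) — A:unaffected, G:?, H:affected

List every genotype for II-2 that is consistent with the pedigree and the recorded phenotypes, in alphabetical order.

II-2 ∈ {Aa gg HH, Aa gg Hh, aa gg HH, aa gg Hh}

A/I-1 un ·: aa
A/I-2 aff ·: Aa|AA
A/II-1 aff I-1×I-2: Aa
A/II-2 ? ·: aa|Aa
A/II-3 aff I-1×I-2: Aa
A/III-1 un II-1×II-2: aa
⇒ A over [I-1,I-2,II-1,II-2,II-3,III-1]: 4 consistent
G/I-1 aff ·: Gg|GG
G/I-2 un ·: gg
G/II-1 aff I-1×I-2: Gg
G/II-2 un ·: gg
G/II-3 aff I-1×I-2: Gg
G/III-1 ? II-1×II-2: gg|Gg
⇒ G over [I-1,I-2,II-1,II-2,II-3,III-1]: 4 consistent
H/I-1 aff ·: Hh|HH
H/I-2 aff ·: Hh|HH
H/II-1 aff I-1×I-2: Hh|HH
H/II-2 aff ·: Hh|HH
H/II-3 ? I-1×I-2: hh|Hh|HH
H/III-1 aff II-1×II-2: Hh|HH
⇒ H over [I-1,I-2,II-1,II-2,II-3,III-1]: 52 consistent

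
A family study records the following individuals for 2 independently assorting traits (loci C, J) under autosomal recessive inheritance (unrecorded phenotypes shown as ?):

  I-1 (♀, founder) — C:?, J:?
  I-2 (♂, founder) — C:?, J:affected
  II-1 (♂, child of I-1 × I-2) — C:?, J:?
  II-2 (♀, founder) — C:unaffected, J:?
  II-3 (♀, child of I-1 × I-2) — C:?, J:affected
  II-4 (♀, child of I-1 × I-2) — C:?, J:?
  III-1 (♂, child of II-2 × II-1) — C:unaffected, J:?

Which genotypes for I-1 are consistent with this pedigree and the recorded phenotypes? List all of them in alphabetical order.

I-1 ∈ {CC Jj, CC jj, Cc Jj, Cc jj, cc Jj, cc jj}

C/I-1 ? ·: CC|Cc|cc
C/I-2 ? ·: CC|Cc|cc
C/II-1 ? I-1×I-2: CC|Cc|cc
C/II-2 un ·: CC|Cc
C/II-3 ? I-1×I-2: CC|Cc|cc
C/II-4 ? I-1×I-2: CC|Cc|cc
C/III-1 un II-2×II-1: CC|Cc
⇒ C over [I-1,I-2,II-1,II-2,II-3,II-4,III-1]: 198 consistent
J/I-1 ? ·: Jj|jj
J/I-2 aff ·: jj
J/II-1 ? I-1×I-2: Jj|jj
J/II-2 ? ·: JJ|Jj|jj
J/II-3 aff I-1×I-2: jj
J/II-4 ? I-1×I-2: Jj|jj
J/III-1 ? II-2×II-1: JJ|Jj|jj
⇒ J over [I-1,I-2,II-1,II-2,II-3,II-4,III-1]: 26 consistent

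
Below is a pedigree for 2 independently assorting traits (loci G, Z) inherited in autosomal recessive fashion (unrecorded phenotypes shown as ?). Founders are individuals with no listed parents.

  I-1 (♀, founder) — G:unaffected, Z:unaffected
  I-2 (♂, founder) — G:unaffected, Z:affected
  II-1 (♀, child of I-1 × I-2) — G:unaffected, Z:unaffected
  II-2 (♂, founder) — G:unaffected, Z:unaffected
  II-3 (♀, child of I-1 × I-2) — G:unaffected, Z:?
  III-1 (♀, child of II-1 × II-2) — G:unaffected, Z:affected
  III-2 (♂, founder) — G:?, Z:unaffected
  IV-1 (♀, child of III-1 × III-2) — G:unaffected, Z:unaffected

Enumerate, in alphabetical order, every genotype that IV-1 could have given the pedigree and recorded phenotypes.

IV-1 ∈ {GG Zz, Gg Zz}

G/I-1 un ·: GG|Gg
G/I-2 un ·: GG|Gg
G/II-1 un I-1×I-2: GG|Gg
G/II-2 un ·: GG|Gg
G/II-3 un I-1×I-2: GG|Gg
G/III-1 un II-1×II-2: GG|Gg
G/III-2 ? ·: GG|Gg|gg
G/IV-1 un III-1×III-2: GG|Gg
⇒ G over [I-1,I-2,II-1,II-2,II-3,III-1,III-2,IV-1]: 199 consistent
Z/I-1 un ·: ZZ|Zz
Z/I-2 aff ·: zz
Z/II-1 un I-1×I-2: Zz
Z/II-2 un ·: Zz
Z/II-3 ? I-1×I-2: Zz|zz
Z/III-1 aff II-1×II-2: zz
Z/III-2 un ·: ZZ|Zz
Z/IV-1 un III-1×III-2: Zz
⇒ Z over [I-1,I-2,II-1,II-2,II-3,III-1,III-2,IV-1]: 6 consistent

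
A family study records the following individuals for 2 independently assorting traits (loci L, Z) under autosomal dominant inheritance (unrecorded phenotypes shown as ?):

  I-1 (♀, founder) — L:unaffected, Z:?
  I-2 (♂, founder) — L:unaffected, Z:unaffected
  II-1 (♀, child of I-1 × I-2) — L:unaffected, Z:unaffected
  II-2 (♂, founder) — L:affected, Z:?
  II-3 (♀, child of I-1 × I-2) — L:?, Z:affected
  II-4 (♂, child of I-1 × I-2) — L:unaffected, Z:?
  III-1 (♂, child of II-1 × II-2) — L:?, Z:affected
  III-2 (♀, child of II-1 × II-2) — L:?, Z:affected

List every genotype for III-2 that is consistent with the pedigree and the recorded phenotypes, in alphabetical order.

L/I-1 un ·: ll
L/I-2 un ·: ll
L/II-1 un I-1×I-2: ll
L/II-2 aff ·: Ll|LL
L/II-3 ? I-1×I-2: ll
L/II-4 un I-1×I-2: ll
L/III-1 ? II-1×II-2: ll|Ll
L/III-2 ? II-1×II-2: ll|Ll
⇒ L over [I-1,I-2,II-1,II-2,II-3,II-4,III-1,III-2]: 5 consistent
Z/I-1 ? ·: Zz
Z/I-2 un ·: zz
Z/II-1 un I-1×I-2: zz
Z/II-2 ? ·: Zz|ZZ
Z/II-3 aff I-1×I-2: Zz
Z/II-4 ? I-1×I-2: zz|Zz
Z/III-1 aff II-1×II-2: Zz
Z/III-2 aff II-1×II-2: Zz
⇒ Z over [I-1,I-2,II-1,II-2,II-3,II-4,III-1,III-2]: 4 consistent

III-2 ∈ {Ll Zz, ll Zz}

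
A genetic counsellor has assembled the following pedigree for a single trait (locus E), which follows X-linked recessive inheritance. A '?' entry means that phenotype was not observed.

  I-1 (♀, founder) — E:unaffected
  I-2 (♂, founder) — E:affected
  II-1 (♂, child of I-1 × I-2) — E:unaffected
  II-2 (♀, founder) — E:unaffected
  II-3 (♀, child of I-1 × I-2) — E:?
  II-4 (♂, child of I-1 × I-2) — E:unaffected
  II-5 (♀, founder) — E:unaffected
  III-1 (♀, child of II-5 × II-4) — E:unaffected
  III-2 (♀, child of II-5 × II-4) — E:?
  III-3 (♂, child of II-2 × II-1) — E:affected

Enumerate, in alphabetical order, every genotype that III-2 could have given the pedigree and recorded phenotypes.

III-2 ∈ {X^EX^E, X^EX^e}

E/I-1 un ·: X^EX^E|X^EX^e
E/I-2 aff ·: X^eY
E/II-1 un I-1×I-2: X^EY
E/II-2 un ·: X^EX^e
E/II-3 ? I-1×I-2: X^EX^e|X^eX^e
E/II-4 un I-1×I-2: X^EY
E/II-5 un ·: X^EX^E|X^EX^e
E/III-1 un II-5×II-4: X^EX^E|X^EX^e
E/III-2 ? II-5×II-4: X^EX^E|X^EX^e
E/III-3 aff II-2×II-1: X^eY
⇒ E over [I-1,I-2,II-1,II-2,II-3,II-4,II-5,III-1,III-2,III-3]: 15 consistent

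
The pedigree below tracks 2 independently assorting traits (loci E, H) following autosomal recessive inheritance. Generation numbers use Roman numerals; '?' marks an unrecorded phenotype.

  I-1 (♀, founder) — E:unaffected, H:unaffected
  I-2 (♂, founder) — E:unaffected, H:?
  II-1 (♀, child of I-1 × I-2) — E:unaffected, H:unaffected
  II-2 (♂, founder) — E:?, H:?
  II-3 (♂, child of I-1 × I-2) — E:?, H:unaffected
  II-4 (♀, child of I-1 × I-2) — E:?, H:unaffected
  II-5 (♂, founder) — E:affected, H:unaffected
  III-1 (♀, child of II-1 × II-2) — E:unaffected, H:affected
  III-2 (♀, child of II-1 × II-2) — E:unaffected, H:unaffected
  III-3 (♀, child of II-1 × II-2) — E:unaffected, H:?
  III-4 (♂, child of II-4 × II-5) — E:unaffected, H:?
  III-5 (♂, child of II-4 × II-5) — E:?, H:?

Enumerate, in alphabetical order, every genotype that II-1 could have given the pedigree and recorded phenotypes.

II-1 ∈ {EE Hh, Ee Hh}

E/I-1 un ·: EE|Ee
E/I-2 un ·: EE|Ee
E/II-1 un I-1×I-2: EE|Ee
E/II-2 ? ·: EE|Ee|ee
E/II-3 ? I-1×I-2: EE|Ee|ee
E/II-4 ? I-1×I-2: EE|Ee
E/II-5 aff ·: ee
E/III-1 un II-1×II-2: EE|Ee
E/III-2 un II-1×II-2: EE|Ee
E/III-3 un II-1×II-2: EE|Ee
E/III-4 un II-4×II-5: Ee
E/III-5 ? II-4×II-5: Ee|ee
⇒ E over [I-1,I-2,II-1,II-2,II-3,II-4,II-5,III-1,III-2,III-3,III-4,III-5]: 577 consistent
H/I-1 un ·: HH|Hh
H/I-2 ? ·: HH|Hh|hh
H/II-1 un I-1×I-2: Hh
H/II-2 ? ·: Hh|hh
H/II-3 un I-1×I-2: HH|Hh
H/II-4 un I-1×I-2: HH|Hh
H/II-5 un ·: HH|Hh
H/III-1 aff II-1×II-2: hh
H/III-2 un II-1×II-2: HH|Hh
H/III-3 ? II-1×II-2: HH|Hh|hh
H/III-4 ? II-4×II-5: HH|Hh|hh
H/III-5 ? II-4×II-5: HH|Hh|hh
⇒ H over [I-1,I-2,II-1,II-2,II-3,II-4,II-5,III-1,III-2,III-3,III-4,III-5]: 1072 consistent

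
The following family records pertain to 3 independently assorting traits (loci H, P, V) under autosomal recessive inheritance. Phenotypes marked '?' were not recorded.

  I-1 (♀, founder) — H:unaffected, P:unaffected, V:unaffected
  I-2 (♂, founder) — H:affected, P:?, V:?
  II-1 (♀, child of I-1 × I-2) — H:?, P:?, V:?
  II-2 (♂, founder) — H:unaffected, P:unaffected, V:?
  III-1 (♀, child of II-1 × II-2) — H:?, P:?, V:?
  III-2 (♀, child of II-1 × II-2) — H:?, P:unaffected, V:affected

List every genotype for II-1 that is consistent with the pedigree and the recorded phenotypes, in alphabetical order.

II-1 ∈ {Hh PP Vv, Hh PP vv, Hh Pp Vv, Hh Pp vv, Hh pp Vv, Hh pp vv, hh PP Vv, hh PP vv, hh Pp Vv, hh Pp vv, hh pp Vv, hh pp vv}

H/I-1 un ·: HH|Hh
H/I-2 aff ·: hh
H/II-1 ? I-1×I-2: Hh|hh
H/II-2 un ·: HH|Hh
H/III-1 ? II-1×II-2: HH|Hh|hh
H/III-2 ? II-1×II-2: HH|Hh|hh
⇒ H over [I-1,I-2,II-1,II-2,III-1,III-2]: 31 consistent
P/I-1 un ·: PP|Pp
P/I-2 ? ·: PP|Pp|pp
P/II-1 ? I-1×I-2: PP|Pp|pp
P/II-2 un ·: PP|Pp
P/III-1 ? II-1×II-2: PP|Pp|pp
P/III-2 un II-1×II-2: PP|Pp
⇒ P over [I-1,I-2,II-1,II-2,III-1,III-2]: 76 consistent
V/I-1 un ·: VV|Vv
V/I-2 ? ·: VV|Vv|vv
V/II-1 ? I-1×I-2: Vv|vv
V/II-2 ? ·: Vv|vv
V/III-1 ? II-1×II-2: VV|Vv|vv
V/III-2 aff II-1×II-2: vv
⇒ V over [I-1,I-2,II-1,II-2,III-1,III-2]: 31 consistent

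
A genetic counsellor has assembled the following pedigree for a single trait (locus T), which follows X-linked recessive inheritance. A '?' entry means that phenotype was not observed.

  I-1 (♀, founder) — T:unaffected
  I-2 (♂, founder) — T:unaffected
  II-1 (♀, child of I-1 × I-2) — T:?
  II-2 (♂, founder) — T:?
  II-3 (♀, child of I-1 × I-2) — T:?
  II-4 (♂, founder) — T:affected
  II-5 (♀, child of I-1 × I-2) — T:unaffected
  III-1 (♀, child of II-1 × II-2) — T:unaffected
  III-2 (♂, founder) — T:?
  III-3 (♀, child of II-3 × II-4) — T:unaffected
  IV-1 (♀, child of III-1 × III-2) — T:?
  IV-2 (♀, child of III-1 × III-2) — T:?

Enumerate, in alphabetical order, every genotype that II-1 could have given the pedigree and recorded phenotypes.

II-1 ∈ {X^TX^T, X^TX^t}

T/I-1 un ·: X^TX^T|X^TX^t
T/I-2 un ·: X^TY
T/II-1 ? I-1×I-2: X^TX^T|X^TX^t
T/II-2 ? ·: X^TY|X^tY
T/II-3 ? I-1×I-2: X^TX^T|X^TX^t
T/II-4 aff ·: X^tY
T/II-5 un I-1×I-2: X^TX^T|X^TX^t
T/III-1 un II-1×II-2: X^TX^T|X^TX^t
T/III-2 ? ·: X^TY|X^tY
T/III-3 un II-3×II-4: X^TX^t
T/IV-1 ? III-1×III-2: X^TX^T|X^TX^t|X^tX^t
T/IV-2 ? III-1×III-2: X^TX^T|X^TX^t|X^tX^t
⇒ T over [I-1,I-2,II-1,II-2,II-3,II-4,II-5,III-1,III-2,III-3,IV-1,IV-2]: 122 consistent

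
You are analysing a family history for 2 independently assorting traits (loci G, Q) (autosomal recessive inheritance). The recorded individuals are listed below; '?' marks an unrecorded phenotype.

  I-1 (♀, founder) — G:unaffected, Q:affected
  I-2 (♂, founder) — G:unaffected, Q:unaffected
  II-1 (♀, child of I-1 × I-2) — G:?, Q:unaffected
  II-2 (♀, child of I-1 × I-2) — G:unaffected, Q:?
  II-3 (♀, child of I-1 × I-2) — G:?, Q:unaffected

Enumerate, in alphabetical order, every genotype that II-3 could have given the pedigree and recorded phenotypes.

G/I-1 un ·: GG|Gg
G/I-2 un ·: GG|Gg
G/II-1 ? I-1×I-2: GG|Gg|gg
G/II-2 un I-1×I-2: GG|Gg
G/II-3 ? I-1×I-2: GG|Gg|gg
⇒ G over [I-1,I-2,II-1,II-2,II-3]: 35 consistent
Q/I-1 aff ·: qq
Q/I-2 un ·: QQ|Qq
Q/II-1 un I-1×I-2: Qq
Q/II-2 ? I-1×I-2: Qq|qq
Q/II-3 un I-1×I-2: Qq
⇒ Q over [I-1,I-2,II-1,II-2,II-3]: 3 consistent

II-3 ∈ {GG Qq, Gg Qq, gg Qq}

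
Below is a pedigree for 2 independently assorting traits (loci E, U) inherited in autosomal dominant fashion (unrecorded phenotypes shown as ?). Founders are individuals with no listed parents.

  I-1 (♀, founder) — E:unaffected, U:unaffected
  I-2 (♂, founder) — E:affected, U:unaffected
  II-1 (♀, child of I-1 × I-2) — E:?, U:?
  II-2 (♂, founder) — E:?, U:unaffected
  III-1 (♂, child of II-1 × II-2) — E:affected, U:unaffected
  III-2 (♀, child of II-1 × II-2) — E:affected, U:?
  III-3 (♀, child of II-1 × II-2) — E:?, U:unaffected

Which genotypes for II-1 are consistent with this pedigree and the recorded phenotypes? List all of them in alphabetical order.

II-1 ∈ {Ee uu, ee uu}

E/I-1 un ·: ee
E/I-2 aff ·: Ee|EE
E/II-1 ? I-1×I-2: ee|Ee
E/II-2 ? ·: ee|Ee|EE
E/III-1 aff II-1×II-2: Ee|EE
E/III-2 aff II-1×II-2: Ee|EE
E/III-3 ? II-1×II-2: ee|Ee|EE
⇒ E over [I-1,I-2,II-1,II-2,III-1,III-2,III-3]: 47 consistent
U/I-1 un ·: uu
U/I-2 un ·: uu
U/II-1 ? I-1×I-2: uu
U/II-2 un ·: uu
U/III-1 un II-1×II-2: uu
U/III-2 ? II-1×II-2: uu
U/III-3 un II-1×II-2: uu
⇒ U over [I-1,I-2,II-1,II-2,III-1,III-2,III-3]: 1 consistent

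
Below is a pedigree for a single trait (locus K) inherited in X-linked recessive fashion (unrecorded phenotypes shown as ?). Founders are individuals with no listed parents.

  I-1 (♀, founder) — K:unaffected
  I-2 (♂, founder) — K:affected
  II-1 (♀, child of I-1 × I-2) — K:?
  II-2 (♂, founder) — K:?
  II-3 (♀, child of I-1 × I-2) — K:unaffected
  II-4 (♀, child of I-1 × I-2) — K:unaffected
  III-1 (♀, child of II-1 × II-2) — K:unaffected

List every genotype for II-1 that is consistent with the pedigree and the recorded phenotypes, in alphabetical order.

II-1 ∈ {X^KX^k, X^kX^k}

K/I-1 un ·: X^KX^K|X^KX^k
K/I-2 aff ·: X^kY
K/II-1 ? I-1×I-2: X^KX^k|X^kX^k
K/II-2 ? ·: X^KY|X^kY
K/II-3 un I-1×I-2: X^KX^k
K/II-4 un I-1×I-2: X^KX^k
K/III-1 un II-1×II-2: X^KX^K|X^KX^k
⇒ K over [I-1,I-2,II-1,II-2,II-3,II-4,III-1]: 7 consistent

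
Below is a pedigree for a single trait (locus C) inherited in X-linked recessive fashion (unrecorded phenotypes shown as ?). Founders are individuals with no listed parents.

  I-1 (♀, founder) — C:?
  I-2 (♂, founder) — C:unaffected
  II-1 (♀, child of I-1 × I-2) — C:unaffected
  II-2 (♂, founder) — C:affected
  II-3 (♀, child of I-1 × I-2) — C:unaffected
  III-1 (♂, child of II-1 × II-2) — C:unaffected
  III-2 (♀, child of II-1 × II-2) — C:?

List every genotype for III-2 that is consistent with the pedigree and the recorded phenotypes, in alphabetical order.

C/I-1 ? ·: X^CX^C|X^CX^c|X^cX^c
C/I-2 un ·: X^CY
C/II-1 un I-1×I-2: X^CX^C|X^CX^c
C/II-2 aff ·: X^cY
C/II-3 un I-1×I-2: X^CX^C|X^CX^c
C/III-1 un II-1×II-2: X^CY
C/III-2 ? II-1×II-2: X^CX^c|X^cX^c
⇒ C over [I-1,I-2,II-1,II-2,II-3,III-1,III-2]: 9 consistent

III-2 ∈ {X^CX^c, X^cX^c}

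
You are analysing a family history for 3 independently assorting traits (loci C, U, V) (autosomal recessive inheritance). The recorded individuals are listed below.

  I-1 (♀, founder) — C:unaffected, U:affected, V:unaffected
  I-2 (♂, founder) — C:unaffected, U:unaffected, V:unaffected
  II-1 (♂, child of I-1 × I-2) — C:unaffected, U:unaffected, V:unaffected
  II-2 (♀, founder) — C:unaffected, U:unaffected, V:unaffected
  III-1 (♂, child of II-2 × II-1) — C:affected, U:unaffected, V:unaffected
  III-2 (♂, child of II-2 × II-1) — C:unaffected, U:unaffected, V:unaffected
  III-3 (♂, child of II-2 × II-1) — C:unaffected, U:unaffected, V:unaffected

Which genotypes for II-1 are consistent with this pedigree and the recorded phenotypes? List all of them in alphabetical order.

C/I-1 un ·: CC|Cc
C/I-2 un ·: CC|Cc
C/II-1 un I-1×I-2: Cc
C/II-2 un ·: Cc
C/III-1 aff II-2×II-1: cc
C/III-2 un II-2×II-1: CC|Cc
C/III-3 un II-2×II-1: CC|Cc
⇒ C over [I-1,I-2,II-1,II-2,III-1,III-2,III-3]: 12 consistent
U/I-1 aff ·: uu
U/I-2 un ·: UU|Uu
U/II-1 un I-1×I-2: Uu
U/II-2 un ·: UU|Uu
U/III-1 un II-2×II-1: UU|Uu
U/III-2 un II-2×II-1: UU|Uu
U/III-3 un II-2×II-1: UU|Uu
⇒ U over [I-1,I-2,II-1,II-2,III-1,III-2,III-3]: 32 consistent
V/I-1 un ·: VV|Vv
V/I-2 un ·: VV|Vv
V/II-1 un I-1×I-2: VV|Vv
V/II-2 un ·: VV|Vv
V/III-1 un II-2×II-1: VV|Vv
V/III-2 un II-2×II-1: VV|Vv
V/III-3 un II-2×II-1: VV|Vv
⇒ V over [I-1,I-2,II-1,II-2,III-1,III-2,III-3]: 84 consistent

II-1 ∈ {Cc Uu VV, Cc Uu Vv}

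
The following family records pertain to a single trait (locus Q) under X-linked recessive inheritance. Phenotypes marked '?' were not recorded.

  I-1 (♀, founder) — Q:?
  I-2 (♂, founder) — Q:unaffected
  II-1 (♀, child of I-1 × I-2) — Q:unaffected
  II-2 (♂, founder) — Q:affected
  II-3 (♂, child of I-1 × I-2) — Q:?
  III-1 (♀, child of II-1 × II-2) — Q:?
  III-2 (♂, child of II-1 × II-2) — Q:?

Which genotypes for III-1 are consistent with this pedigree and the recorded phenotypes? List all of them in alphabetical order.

Q/I-1 ? ·: X^QX^Q|X^QX^q|X^qX^q
Q/I-2 un ·: X^QY
Q/II-1 un I-1×I-2: X^QX^Q|X^QX^q
Q/II-2 aff ·: X^qY
Q/II-3 ? I-1×I-2: X^QY|X^qY
Q/III-1 ? II-1×II-2: X^QX^q|X^qX^q
Q/III-2 ? II-1×II-2: X^QY|X^qY
⇒ Q over [I-1,I-2,II-1,II-2,II-3,III-1,III-2]: 15 consistent

III-1 ∈ {X^QX^q, X^qX^q}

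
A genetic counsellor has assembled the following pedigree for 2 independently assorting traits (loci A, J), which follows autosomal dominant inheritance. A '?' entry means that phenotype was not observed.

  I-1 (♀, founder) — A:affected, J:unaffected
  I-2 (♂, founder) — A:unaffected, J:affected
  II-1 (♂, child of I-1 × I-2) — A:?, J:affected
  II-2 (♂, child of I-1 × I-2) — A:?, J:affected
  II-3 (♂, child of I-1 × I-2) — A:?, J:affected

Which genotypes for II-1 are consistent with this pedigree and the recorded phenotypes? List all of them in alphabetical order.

A/I-1 aff ·: Aa|AA
A/I-2 un ·: aa
A/II-1 ? I-1×I-2: aa|Aa
A/II-2 ? I-1×I-2: aa|Aa
A/II-3 ? I-1×I-2: aa|Aa
⇒ A over [I-1,I-2,II-1,II-2,II-3]: 9 consistent
J/I-1 un ·: jj
J/I-2 aff ·: Jj|JJ
J/II-1 aff I-1×I-2: Jj
J/II-2 aff I-1×I-2: Jj
J/II-3 aff I-1×I-2: Jj
⇒ J over [I-1,I-2,II-1,II-2,II-3]: 2 consistent

II-1 ∈ {Aa Jj, aa Jj}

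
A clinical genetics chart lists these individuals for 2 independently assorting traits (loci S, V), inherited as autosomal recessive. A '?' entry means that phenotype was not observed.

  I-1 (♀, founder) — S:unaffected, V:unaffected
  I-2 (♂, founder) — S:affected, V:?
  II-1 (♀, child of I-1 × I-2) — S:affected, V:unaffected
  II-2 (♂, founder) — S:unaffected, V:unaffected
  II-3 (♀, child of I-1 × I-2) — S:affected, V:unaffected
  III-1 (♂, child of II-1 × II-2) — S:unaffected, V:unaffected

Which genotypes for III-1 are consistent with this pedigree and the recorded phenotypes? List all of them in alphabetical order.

III-1 ∈ {Ss VV, Ss Vv}

S/I-1 un ·: Ss
S/I-2 aff ·: ss
S/II-1 aff I-1×I-2: ss
S/II-2 un ·: SS|Ss
S/II-3 aff I-1×I-2: ss
S/III-1 un II-1×II-2: Ss
⇒ S over [I-1,I-2,II-1,II-2,II-3,III-1]: 2 consistent
V/I-1 un ·: VV|Vv
V/I-2 ? ·: VV|Vv|vv
V/II-1 un I-1×I-2: VV|Vv
V/II-2 un ·: VV|Vv
V/II-3 un I-1×I-2: VV|Vv
V/III-1 un II-1×II-2: VV|Vv
⇒ V over [I-1,I-2,II-1,II-2,II-3,III-1]: 53 consistent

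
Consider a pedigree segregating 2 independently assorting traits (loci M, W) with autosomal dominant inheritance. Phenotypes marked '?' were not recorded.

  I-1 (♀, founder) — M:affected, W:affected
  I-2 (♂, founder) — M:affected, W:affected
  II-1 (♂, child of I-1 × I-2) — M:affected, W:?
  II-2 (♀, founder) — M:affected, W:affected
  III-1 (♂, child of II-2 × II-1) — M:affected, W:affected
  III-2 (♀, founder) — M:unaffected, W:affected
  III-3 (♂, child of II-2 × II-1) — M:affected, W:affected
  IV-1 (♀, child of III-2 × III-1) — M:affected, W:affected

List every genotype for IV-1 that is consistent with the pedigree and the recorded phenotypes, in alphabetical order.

M/I-1 aff ·: Mm|MM
M/I-2 aff ·: Mm|MM
M/II-1 aff I-1×I-2: Mm|MM
M/II-2 aff ·: Mm|MM
M/III-1 aff II-2×II-1: Mm|MM
M/III-2 un ·: mm
M/III-3 aff II-2×II-1: Mm|MM
M/IV-1 aff III-2×III-1: Mm
⇒ M over [I-1,I-2,II-1,II-2,III-1,III-2,III-3,IV-1]: 44 consistent
W/I-1 aff ·: Ww|WW
W/I-2 aff ·: Ww|WW
W/II-1 ? I-1×I-2: ww|Ww|WW
W/II-2 aff ·: Ww|WW
W/III-1 aff II-2×II-1: Ww|WW
W/III-2 aff ·: Ww|WW
W/III-3 aff II-2×II-1: Ww|WW
W/IV-1 aff III-2×III-1: Ww|WW
⇒ W over [I-1,I-2,II-1,II-2,III-1,III-2,III-3,IV-1]: 160 consistent

IV-1 ∈ {Mm WW, Mm Ww}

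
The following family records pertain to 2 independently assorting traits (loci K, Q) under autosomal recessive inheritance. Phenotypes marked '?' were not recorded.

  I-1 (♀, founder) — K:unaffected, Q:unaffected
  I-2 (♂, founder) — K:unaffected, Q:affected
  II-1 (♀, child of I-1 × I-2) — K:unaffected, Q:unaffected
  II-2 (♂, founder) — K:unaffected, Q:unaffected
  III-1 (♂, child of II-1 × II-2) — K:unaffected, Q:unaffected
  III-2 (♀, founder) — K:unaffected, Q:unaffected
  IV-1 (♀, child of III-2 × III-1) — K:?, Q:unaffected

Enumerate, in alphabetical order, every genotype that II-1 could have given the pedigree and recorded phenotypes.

II-1 ∈ {KK Qq, Kk Qq}

K/I-1 un ·: KK|Kk
K/I-2 un ·: KK|Kk
K/II-1 un I-1×I-2: KK|Kk
K/II-2 un ·: KK|Kk
K/III-1 un II-1×II-2: KK|Kk
K/III-2 un ·: KK|Kk
K/IV-1 ? III-2×III-1: KK|Kk|kk
⇒ K over [I-1,I-2,II-1,II-2,III-1,III-2,IV-1]: 92 consistent
Q/I-1 un ·: QQ|Qq
Q/I-2 aff ·: qq
Q/II-1 un I-1×I-2: Qq
Q/II-2 un ·: QQ|Qq
Q/III-1 un II-1×II-2: QQ|Qq
Q/III-2 un ·: QQ|Qq
Q/IV-1 un III-2×III-1: QQ|Qq
⇒ Q over [I-1,I-2,II-1,II-2,III-1,III-2,IV-1]: 28 consistent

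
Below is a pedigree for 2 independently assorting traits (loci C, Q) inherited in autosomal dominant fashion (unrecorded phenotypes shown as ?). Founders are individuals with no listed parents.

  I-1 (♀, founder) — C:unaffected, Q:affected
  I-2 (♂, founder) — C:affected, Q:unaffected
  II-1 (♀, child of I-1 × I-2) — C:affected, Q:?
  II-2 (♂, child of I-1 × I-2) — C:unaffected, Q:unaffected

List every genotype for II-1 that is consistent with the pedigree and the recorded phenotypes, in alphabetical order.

C/I-1 un ·: cc
C/I-2 aff ·: Cc
C/II-1 aff I-1×I-2: Cc
C/II-2 un I-1×I-2: cc
⇒ C over [I-1,I-2,II-1,II-2]: 1 consistent
Q/I-1 aff ·: Qq
Q/I-2 un ·: qq
Q/II-1 ? I-1×I-2: qq|Qq
Q/II-2 un I-1×I-2: qq
⇒ Q over [I-1,I-2,II-1,II-2]: 2 consistent

II-1 ∈ {Cc Qq, Cc qq}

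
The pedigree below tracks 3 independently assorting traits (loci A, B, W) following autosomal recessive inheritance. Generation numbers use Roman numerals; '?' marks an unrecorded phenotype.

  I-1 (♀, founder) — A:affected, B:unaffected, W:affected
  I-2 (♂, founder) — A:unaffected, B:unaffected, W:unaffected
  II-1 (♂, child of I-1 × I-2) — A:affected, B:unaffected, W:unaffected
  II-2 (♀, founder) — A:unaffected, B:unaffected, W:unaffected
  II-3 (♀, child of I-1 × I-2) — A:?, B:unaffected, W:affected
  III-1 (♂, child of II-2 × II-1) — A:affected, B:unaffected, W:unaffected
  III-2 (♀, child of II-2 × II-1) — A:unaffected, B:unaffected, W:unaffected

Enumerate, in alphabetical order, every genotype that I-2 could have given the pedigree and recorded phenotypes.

A/I-1 aff ·: aa
A/I-2 un ·: Aa
A/II-1 aff I-1×I-2: aa
A/II-2 un ·: Aa
A/II-3 ? I-1×I-2: Aa|aa
A/III-1 aff II-2×II-1: aa
A/III-2 un II-2×II-1: Aa
⇒ A over [I-1,I-2,II-1,II-2,II-3,III-1,III-2]: 2 consistent
B/I-1 un ·: BB|Bb
B/I-2 un ·: BB|Bb
B/II-1 un I-1×I-2: BB|Bb
B/II-2 un ·: BB|Bb
B/II-3 un I-1×I-2: BB|Bb
B/III-1 un II-2×II-1: BB|Bb
B/III-2 un II-2×II-1: BB|Bb
⇒ B over [I-1,I-2,II-1,II-2,II-3,III-1,III-2]: 83 consistent
W/I-1 aff ·: ww
W/I-2 un ·: Ww
W/II-1 un I-1×I-2: Ww
W/II-2 un ·: WW|Ww
W/II-3 aff I-1×I-2: ww
W/III-1 un II-2×II-1: WW|Ww
W/III-2 un II-2×II-1: WW|Ww
⇒ W over [I-1,I-2,II-1,II-2,II-3,III-1,III-2]: 8 consistent

I-2 ∈ {Aa BB Ww, Aa Bb Ww}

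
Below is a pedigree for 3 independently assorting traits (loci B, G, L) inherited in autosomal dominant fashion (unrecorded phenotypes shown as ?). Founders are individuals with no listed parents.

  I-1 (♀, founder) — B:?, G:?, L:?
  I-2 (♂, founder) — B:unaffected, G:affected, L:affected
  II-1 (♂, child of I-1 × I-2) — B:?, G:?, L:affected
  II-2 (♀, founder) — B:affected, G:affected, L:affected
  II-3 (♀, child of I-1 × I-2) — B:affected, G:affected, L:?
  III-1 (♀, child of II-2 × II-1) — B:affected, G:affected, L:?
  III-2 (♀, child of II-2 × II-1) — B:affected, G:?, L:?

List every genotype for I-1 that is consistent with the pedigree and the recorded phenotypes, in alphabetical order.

B/I-1 ? ·: Bb|BB
B/I-2 un ·: bb
B/II-1 ? I-1×I-2: bb|Bb
B/II-2 aff ·: Bb|BB
B/II-3 aff I-1×I-2: Bb
B/III-1 aff II-2×II-1: Bb|BB
B/III-2 aff II-2×II-1: Bb|BB
⇒ B over [I-1,I-2,II-1,II-2,II-3,III-1,III-2]: 18 consistent
G/I-1 ? ·: gg|Gg|GG
G/I-2 aff ·: Gg|GG
G/II-1 ? I-1×I-2: gg|Gg|GG
G/II-2 aff ·: Gg|GG
G/II-3 aff I-1×I-2: Gg|GG
G/III-1 aff II-2×II-1: Gg|GG
G/III-2 ? II-2×II-1: gg|Gg|GG
⇒ G over [I-1,I-2,II-1,II-2,II-3,III-1,III-2]: 124 consistent
L/I-1 ? ·: ll|Ll|LL
L/I-2 aff ·: Ll|LL
L/II-1 aff I-1×I-2: Ll|LL
L/II-2 aff ·: Ll|LL
L/II-3 ? I-1×I-2: ll|Ll|LL
L/III-1 ? II-2×II-1: ll|Ll|LL
L/III-2 ? II-2×II-1: ll|Ll|LL
⇒ L over [I-1,I-2,II-1,II-2,II-3,III-1,III-2]: 170 consistent

I-1 ∈ {BB GG LL, BB GG Ll, BB GG ll, BB Gg LL, BB Gg Ll, BB Gg ll, BB gg LL, BB gg Ll, BB gg ll, Bb GG LL, Bb GG Ll, Bb GG ll, Bb Gg LL, Bb Gg Ll, Bb Gg ll, Bb gg LL, Bb gg Ll, Bb gg ll}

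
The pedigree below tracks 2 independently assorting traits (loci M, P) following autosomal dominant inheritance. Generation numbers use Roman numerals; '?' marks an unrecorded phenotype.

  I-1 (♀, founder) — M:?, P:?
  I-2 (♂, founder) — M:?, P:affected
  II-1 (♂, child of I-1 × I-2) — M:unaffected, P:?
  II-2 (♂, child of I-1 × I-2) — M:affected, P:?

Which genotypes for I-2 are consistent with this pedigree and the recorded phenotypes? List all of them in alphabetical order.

I-2 ∈ {Mm PP, Mm Pp, mm PP, mm Pp}

M/I-1 ? ·: mm|Mm
M/I-2 ? ·: mm|Mm
M/II-1 un I-1×I-2: mm
M/II-2 aff I-1×I-2: Mm|MM
⇒ M over [I-1,I-2,II-1,II-2]: 4 consistent
P/I-1 ? ·: pp|Pp|PP
P/I-2 aff ·: Pp|PP
P/II-1 ? I-1×I-2: pp|Pp|PP
P/II-2 ? I-1×I-2: pp|Pp|PP
⇒ P over [I-1,I-2,II-1,II-2]: 23 consistent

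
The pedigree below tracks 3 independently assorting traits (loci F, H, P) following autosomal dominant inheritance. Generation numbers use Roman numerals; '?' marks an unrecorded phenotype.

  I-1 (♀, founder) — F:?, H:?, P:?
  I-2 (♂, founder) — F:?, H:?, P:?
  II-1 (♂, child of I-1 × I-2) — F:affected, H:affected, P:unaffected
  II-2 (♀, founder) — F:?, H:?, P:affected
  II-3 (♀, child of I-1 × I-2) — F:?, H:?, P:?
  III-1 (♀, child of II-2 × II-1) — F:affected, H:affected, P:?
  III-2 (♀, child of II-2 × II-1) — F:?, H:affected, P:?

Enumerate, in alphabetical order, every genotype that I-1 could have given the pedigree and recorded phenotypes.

F/I-1 ? ·: ff|Ff|FF
F/I-2 ? ·: ff|Ff|FF
F/II-1 aff I-1×I-2: Ff|FF
F/II-2 ? ·: ff|Ff|FF
F/II-3 ? I-1×I-2: ff|Ff|FF
F/III-1 aff II-2×II-1: Ff|FF
F/III-2 ? II-2×II-1: ff|Ff|FF
⇒ F over [I-1,I-2,II-1,II-2,II-3,III-1,III-2]: 204 consistent
H/I-1 ? ·: hh|Hh|HH
H/I-2 ? ·: hh|Hh|HH
H/II-1 aff I-1×I-2: Hh|HH
H/II-2 ? ·: hh|Hh|HH
H/II-3 ? I-1×I-2: hh|Hh|HH
H/III-1 aff II-2×II-1: Hh|HH
H/III-2 aff II-2×II-1: Hh|HH
⇒ H over [I-1,I-2,II-1,II-2,II-3,III-1,III-2]: 165 consistent
P/I-1 ? ·: pp|Pp
P/I-2 ? ·: pp|Pp
P/II-1 un I-1×I-2: pp
P/II-2 aff ·: Pp|PP
P/II-3 ? I-1×I-2: pp|Pp|PP
P/III-1 ? II-2×II-1: pp|Pp
P/III-2 ? II-2×II-1: pp|Pp
⇒ P over [I-1,I-2,II-1,II-2,II-3,III-1,III-2]: 40 consistent

I-1 ∈ {FF HH Pp, FF HH pp, FF Hh Pp, FF Hh pp, FF hh Pp, FF hh pp, Ff HH Pp, Ff HH pp, Ff Hh Pp, Ff Hh pp, Ff hh Pp, Ff hh pp, ff HH Pp, ff HH pp, ff Hh Pp, ff Hh pp, ff hh Pp, ff hh pp}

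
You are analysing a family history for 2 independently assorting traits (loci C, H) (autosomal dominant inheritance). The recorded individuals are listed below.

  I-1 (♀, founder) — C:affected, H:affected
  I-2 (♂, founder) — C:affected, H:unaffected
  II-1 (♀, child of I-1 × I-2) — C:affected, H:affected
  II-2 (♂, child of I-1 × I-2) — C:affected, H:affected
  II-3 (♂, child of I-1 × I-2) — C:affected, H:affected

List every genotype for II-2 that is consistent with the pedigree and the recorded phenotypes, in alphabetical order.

C/I-1 aff ·: Cc|CC
C/I-2 aff ·: Cc|CC
C/II-1 aff I-1×I-2: Cc|CC
C/II-2 aff I-1×I-2: Cc|CC
C/II-3 aff I-1×I-2: Cc|CC
⇒ C over [I-1,I-2,II-1,II-2,II-3]: 25 consistent
H/I-1 aff ·: Hh|HH
H/I-2 un ·: hh
H/II-1 aff I-1×I-2: Hh
H/II-2 aff I-1×I-2: Hh
H/II-3 aff I-1×I-2: Hh
⇒ H over [I-1,I-2,II-1,II-2,II-3]: 2 consistent

II-2 ∈ {CC Hh, Cc Hh}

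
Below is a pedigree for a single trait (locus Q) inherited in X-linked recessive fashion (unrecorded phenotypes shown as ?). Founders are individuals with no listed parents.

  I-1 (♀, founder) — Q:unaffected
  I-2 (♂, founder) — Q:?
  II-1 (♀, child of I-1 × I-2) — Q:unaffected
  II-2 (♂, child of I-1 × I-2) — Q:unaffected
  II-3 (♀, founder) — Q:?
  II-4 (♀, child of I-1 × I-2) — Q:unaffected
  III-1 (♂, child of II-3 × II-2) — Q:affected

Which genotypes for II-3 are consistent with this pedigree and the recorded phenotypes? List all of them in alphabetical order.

Q/I-1 un ·: X^QX^Q|X^QX^q
Q/I-2 ? ·: X^QY|X^qY
Q/II-1 un I-1×I-2: X^QX^Q|X^QX^q
Q/II-2 un I-1×I-2: X^QY
Q/II-3 ? ·: X^QX^q|X^qX^q
Q/II-4 un I-1×I-2: X^QX^Q|X^QX^q
Q/III-1 aff II-3×II-2: X^qY
⇒ Q over [I-1,I-2,II-1,II-2,II-3,II-4,III-1]: 14 consistent

II-3 ∈ {X^QX^q, X^qX^q}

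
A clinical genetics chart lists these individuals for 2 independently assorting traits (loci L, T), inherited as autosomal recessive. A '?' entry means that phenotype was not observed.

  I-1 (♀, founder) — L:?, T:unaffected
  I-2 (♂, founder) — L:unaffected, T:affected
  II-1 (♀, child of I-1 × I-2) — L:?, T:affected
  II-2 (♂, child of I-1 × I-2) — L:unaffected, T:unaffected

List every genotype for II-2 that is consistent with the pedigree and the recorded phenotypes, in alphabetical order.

II-2 ∈ {LL Tt, Ll Tt}

L/I-1 ? ·: LL|Ll|ll
L/I-2 un ·: LL|Ll
L/II-1 ? I-1×I-2: LL|Ll|ll
L/II-2 un I-1×I-2: LL|Ll
⇒ L over [I-1,I-2,II-1,II-2]: 18 consistent
T/I-1 un ·: Tt
T/I-2 aff ·: tt
T/II-1 aff I-1×I-2: tt
T/II-2 un I-1×I-2: Tt
⇒ T over [I-1,I-2,II-1,II-2]: 1 consistent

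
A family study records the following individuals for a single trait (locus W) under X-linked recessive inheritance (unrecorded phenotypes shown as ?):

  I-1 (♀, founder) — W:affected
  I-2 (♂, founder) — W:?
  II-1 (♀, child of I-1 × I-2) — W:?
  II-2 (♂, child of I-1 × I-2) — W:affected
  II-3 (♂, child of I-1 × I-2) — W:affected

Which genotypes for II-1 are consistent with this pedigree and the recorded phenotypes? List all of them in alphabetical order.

II-1 ∈ {X^WX^w, X^wX^w}

W/I-1 aff ·: X^wX^w
W/I-2 ? ·: X^WY|X^wY
W/II-1 ? I-1×I-2: X^WX^w|X^wX^w
W/II-2 aff I-1×I-2: X^wY
W/II-3 aff I-1×I-2: X^wY
⇒ W over [I-1,I-2,II-1,II-2,II-3]: 2 consistent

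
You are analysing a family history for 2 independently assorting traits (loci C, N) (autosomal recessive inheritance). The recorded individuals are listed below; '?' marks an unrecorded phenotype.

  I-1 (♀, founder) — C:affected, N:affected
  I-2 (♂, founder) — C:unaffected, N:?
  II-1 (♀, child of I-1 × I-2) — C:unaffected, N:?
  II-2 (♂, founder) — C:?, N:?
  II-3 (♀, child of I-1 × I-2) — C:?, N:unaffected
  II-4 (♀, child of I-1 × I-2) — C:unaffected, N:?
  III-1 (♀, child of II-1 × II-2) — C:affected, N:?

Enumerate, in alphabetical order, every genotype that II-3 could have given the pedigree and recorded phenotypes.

II-3 ∈ {Cc Nn, cc Nn}

C/I-1 aff ·: cc
C/I-2 un ·: CC|Cc
C/II-1 un I-1×I-2: Cc
C/II-2 ? ·: Cc|cc
C/II-3 ? I-1×I-2: Cc|cc
C/II-4 un I-1×I-2: Cc
C/III-1 aff II-1×II-2: cc
⇒ C over [I-1,I-2,II-1,II-2,II-3,II-4,III-1]: 6 consistent
N/I-1 aff ·: nn
N/I-2 ? ·: NN|Nn
N/II-1 ? I-1×I-2: Nn|nn
N/II-2 ? ·: NN|Nn|nn
N/II-3 un I-1×I-2: Nn
N/II-4 ? I-1×I-2: Nn|nn
N/III-1 ? II-1×II-2: NN|Nn|nn
⇒ N over [I-1,I-2,II-1,II-2,II-3,II-4,III-1]: 29 consistent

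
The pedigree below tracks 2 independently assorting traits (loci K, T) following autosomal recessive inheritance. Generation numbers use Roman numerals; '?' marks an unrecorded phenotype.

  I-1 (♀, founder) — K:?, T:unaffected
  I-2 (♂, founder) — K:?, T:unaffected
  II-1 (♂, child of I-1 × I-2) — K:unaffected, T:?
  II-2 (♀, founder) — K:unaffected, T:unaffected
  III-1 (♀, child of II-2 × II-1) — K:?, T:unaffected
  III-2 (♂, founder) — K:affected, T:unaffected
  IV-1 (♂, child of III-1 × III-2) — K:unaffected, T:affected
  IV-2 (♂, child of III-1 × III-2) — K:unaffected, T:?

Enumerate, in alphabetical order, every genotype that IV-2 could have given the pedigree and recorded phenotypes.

K/I-1 ? ·: KK|Kk|kk
K/I-2 ? ·: KK|Kk|kk
K/II-1 un I-1×I-2: KK|Kk
K/II-2 un ·: KK|Kk
K/III-1 ? II-2×II-1: KK|Kk
K/III-2 aff ·: kk
K/IV-1 un III-1×III-2: Kk
K/IV-2 un III-1×III-2: Kk
⇒ K over [I-1,I-2,II-1,II-2,III-1,III-2,IV-1,IV-2]: 40 consistent
T/I-1 un ·: TT|Tt
T/I-2 un ·: TT|Tt
T/II-1 ? I-1×I-2: TT|Tt|tt
T/II-2 un ·: TT|Tt
T/III-1 un II-2×II-1: Tt
T/III-2 un ·: Tt
T/IV-1 aff III-1×III-2: tt
T/IV-2 ? III-1×III-2: TT|Tt|tt
⇒ T over [I-1,I-2,II-1,II-2,III-1,III-2,IV-1,IV-2]: 36 consistent

IV-2 ∈ {Kk TT, Kk Tt, Kk tt}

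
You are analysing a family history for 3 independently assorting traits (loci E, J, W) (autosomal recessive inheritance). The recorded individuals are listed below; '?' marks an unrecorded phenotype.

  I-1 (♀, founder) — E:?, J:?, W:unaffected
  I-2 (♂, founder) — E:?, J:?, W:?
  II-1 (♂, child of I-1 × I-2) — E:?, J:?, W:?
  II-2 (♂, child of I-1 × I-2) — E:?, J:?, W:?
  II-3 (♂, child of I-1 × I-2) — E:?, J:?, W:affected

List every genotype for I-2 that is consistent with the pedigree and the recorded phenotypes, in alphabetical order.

I-2 ∈ {EE JJ Ww, EE JJ ww, EE Jj Ww, EE Jj ww, EE jj Ww, EE jj ww, Ee JJ Ww, Ee JJ ww, Ee Jj Ww, Ee Jj ww, Ee jj Ww, Ee jj ww, ee JJ Ww, ee JJ ww, ee Jj Ww, ee Jj ww, ee jj Ww, ee jj ww}

E/I-1 ? ·: EE|Ee|ee
E/I-2 ? ·: EE|Ee|ee
E/II-1 ? I-1×I-2: EE|Ee|ee
E/II-2 ? I-1×I-2: EE|Ee|ee
E/II-3 ? I-1×I-2: EE|Ee|ee
⇒ E over [I-1,I-2,II-1,II-2,II-3]: 63 consistent
J/I-1 ? ·: JJ|Jj|jj
J/I-2 ? ·: JJ|Jj|jj
J/II-1 ? I-1×I-2: JJ|Jj|jj
J/II-2 ? I-1×I-2: JJ|Jj|jj
J/II-3 ? I-1×I-2: JJ|Jj|jj
⇒ J over [I-1,I-2,II-1,II-2,II-3]: 63 consistent
W/I-1 un ·: Ww
W/I-2 ? ·: Ww|ww
W/II-1 ? I-1×I-2: WW|Ww|ww
W/II-2 ? I-1×I-2: WW|Ww|ww
W/II-3 aff I-1×I-2: ww
⇒ W over [I-1,I-2,II-1,II-2,II-3]: 13 consistent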